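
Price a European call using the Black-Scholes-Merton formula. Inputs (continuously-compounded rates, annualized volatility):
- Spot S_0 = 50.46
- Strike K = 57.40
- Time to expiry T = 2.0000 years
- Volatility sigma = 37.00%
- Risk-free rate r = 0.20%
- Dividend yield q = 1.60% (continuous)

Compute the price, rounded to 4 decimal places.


d1 = (ln(S/K) + (r - q + 0.5*sigma^2) * T) / (sigma * sqrt(T)) = -0.03815197
d2 = d1 - sigma * sqrt(T) = -0.56141098
exp(-rT) = 0.99600799; exp(-qT) = 0.96850658
C = S_0 * exp(-qT) * N(d1) - K * exp(-rT) * N(d2)
N(d1) = 0.48478326; N(d2) = 0.28725870
C = 50.4600 * 0.96850658 * 0.48478326 - 57.4000 * 0.99600799 * 0.28725870 = 7.2689

Answer: Price = 7.2689


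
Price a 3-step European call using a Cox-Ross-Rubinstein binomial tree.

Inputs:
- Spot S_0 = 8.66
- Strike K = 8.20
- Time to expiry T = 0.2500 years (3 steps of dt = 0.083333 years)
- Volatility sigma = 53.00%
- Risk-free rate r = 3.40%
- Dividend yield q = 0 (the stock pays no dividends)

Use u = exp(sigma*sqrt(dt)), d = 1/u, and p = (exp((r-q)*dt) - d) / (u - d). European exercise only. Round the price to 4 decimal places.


dt = T/N = 0.083333
u = exp(sigma*sqrt(dt)) = 1.165322; d = 1/u = 0.858132
p = (exp((r-q)*dt) - d) / (u - d) = 0.471061
Discount per step: exp(-r*dt) = 0.997171
Stock lattice S(k, i) with i counting down-moves:
  k=0: S(0,0) = 8.6600
  k=1: S(1,0) = 10.0917; S(1,1) = 7.4314
  k=2: S(2,0) = 11.7601; S(2,1) = 8.6600; S(2,2) = 6.3771
  k=3: S(3,0) = 13.7043; S(3,1) = 10.0917; S(3,2) = 7.4314; S(3,3) = 5.4724
Terminal payoffs V(N, i) = max(S_T - K, 0):
  V(3,0) = 5.504280; V(3,1) = 1.891692; V(3,2) = 0.000000; V(3,3) = 0.000000
Backward induction: V(k, i) = exp(-r*dt) * [p * V(k+1, i) + (1-p) * V(k+1, i+1)].
  V(2,0) = exp(-r*dt) * [p*5.504280 + (1-p)*1.891692] = 3.583276
  V(2,1) = exp(-r*dt) * [p*1.891692 + (1-p)*0.000000] = 0.888582
  V(2,2) = exp(-r*dt) * [p*0.000000 + (1-p)*0.000000] = 0.000000
  V(1,0) = exp(-r*dt) * [p*3.583276 + (1-p)*0.888582] = 2.151843
  V(1,1) = exp(-r*dt) * [p*0.888582 + (1-p)*0.000000] = 0.417392
  V(0,0) = exp(-r*dt) * [p*2.151843 + (1-p)*0.417392] = 1.230933

Answer: Price = V(0,0) = 1.2309


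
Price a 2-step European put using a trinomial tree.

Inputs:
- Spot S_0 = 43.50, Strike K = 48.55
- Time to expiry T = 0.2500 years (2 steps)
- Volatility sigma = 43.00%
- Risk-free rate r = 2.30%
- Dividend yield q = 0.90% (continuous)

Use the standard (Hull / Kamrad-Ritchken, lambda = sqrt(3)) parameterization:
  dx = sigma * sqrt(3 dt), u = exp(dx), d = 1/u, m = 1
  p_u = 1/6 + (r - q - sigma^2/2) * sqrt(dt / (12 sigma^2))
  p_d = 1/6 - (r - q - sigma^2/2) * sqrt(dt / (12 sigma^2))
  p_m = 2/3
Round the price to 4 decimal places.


Answer: Price = V(0,0) = 7.0014

Derivation:
dt = T/N = 0.125000; dx = sigma*sqrt(3*dt) = 0.263320
u = exp(dx) = 1.301243; d = 1/u = 0.768496
p_u = 0.148046, p_m = 0.666667, p_d = 0.185287
Discount per step: exp(-r*dt) = 0.997129
Stock lattice S(k, j) with j the centered position index:
  k=0: S(0,+0) = 43.5000
  k=1: S(1,-1) = 33.4296; S(1,+0) = 43.5000; S(1,+1) = 56.6041
  k=2: S(2,-2) = 25.6905; S(2,-1) = 33.4296; S(2,+0) = 43.5000; S(2,+1) = 56.6041; S(2,+2) = 73.6557
Terminal payoffs V(N, j) = max(K - S_T, 0):
  V(2,-2) = 22.859516; V(2,-1) = 15.120432; V(2,+0) = 5.050000; V(2,+1) = 0.000000; V(2,+2) = 0.000000
Backward induction: V(k, j) = exp(-r*dt) * [p_u * V(k+1, j+1) + p_m * V(k+1, j) + p_d * V(k+1, j-1)]
  V(1,-1) = exp(-r*dt) * [p_u*5.050000 + p_m*15.120432 + p_d*22.859516] = 15.020249
  V(1,+0) = exp(-r*dt) * [p_u*0.000000 + p_m*5.050000 + p_d*15.120432] = 6.150579
  V(1,+1) = exp(-r*dt) * [p_u*0.000000 + p_m*0.000000 + p_d*5.050000] = 0.933013
  V(0,+0) = exp(-r*dt) * [p_u*0.933013 + p_m*6.150579 + p_d*15.020249] = 7.001415


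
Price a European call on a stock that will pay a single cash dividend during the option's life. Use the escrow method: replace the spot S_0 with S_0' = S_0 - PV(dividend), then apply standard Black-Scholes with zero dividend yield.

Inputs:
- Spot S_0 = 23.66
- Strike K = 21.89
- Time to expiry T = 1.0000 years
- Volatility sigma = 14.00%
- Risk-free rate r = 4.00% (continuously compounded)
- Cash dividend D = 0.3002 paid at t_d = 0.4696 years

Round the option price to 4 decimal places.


Answer: Price = 2.7391

Derivation:
PV(D) = D * exp(-r * t_d) = 0.3002 * 0.98139132 = 0.29461367
S_0' = S_0 - PV(D) = 23.6600 - 0.29461367 = 23.36538633
d1 = (ln(S_0'/K) + (r + sigma^2/2)*T) / (sigma*sqrt(T)) = 0.82161285
d2 = d1 - sigma*sqrt(T) = 0.68161285
exp(-rT) = 0.96078944
N(d1) = 0.79435136; N(d2) = 0.75225811
C = S_0' * N(d1) - K * exp(-rT) * N(d2) = 23.36538633 * 0.79435136 - 21.8900 * 0.96078944 * 0.75225811 = 2.7391


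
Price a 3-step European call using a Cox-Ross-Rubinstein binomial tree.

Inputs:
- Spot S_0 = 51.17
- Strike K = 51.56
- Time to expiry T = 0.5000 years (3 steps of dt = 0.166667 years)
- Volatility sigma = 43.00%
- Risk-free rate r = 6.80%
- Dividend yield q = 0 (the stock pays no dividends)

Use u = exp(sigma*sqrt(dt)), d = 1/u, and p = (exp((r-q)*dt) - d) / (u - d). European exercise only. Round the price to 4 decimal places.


dt = T/N = 0.166667
u = exp(sigma*sqrt(dt)) = 1.191898; d = 1/u = 0.838998
p = (exp((r-q)*dt) - d) / (u - d) = 0.488523
Discount per step: exp(-r*dt) = 0.988731
Stock lattice S(k, i) with i counting down-moves:
  k=0: S(0,0) = 51.1700
  k=1: S(1,0) = 60.9894; S(1,1) = 42.9315
  k=2: S(2,0) = 72.6931; S(2,1) = 51.1700; S(2,2) = 36.0195
  k=3: S(3,0) = 86.6428; S(3,1) = 60.9894; S(3,2) = 42.9315; S(3,3) = 30.2203
Terminal payoffs V(N, i) = max(S_T - K, 0):
  V(3,0) = 35.082782; V(3,1) = 9.429407; V(3,2) = 0.000000; V(3,3) = 0.000000
Backward induction: V(k, i) = exp(-r*dt) * [p * V(k+1, i) + (1-p) * V(k+1, i+1)].
  V(2,0) = exp(-r*dt) * [p*35.082782 + (1-p)*9.429407] = 21.714183
  V(2,1) = exp(-r*dt) * [p*9.429407 + (1-p)*0.000000] = 4.554572
  V(2,2) = exp(-r*dt) * [p*0.000000 + (1-p)*0.000000] = 0.000000
  V(1,0) = exp(-r*dt) * [p*21.714183 + (1-p)*4.554572] = 12.791644
  V(1,1) = exp(-r*dt) * [p*4.554572 + (1-p)*0.000000] = 2.199940
  V(0,0) = exp(-r*dt) * [p*12.791644 + (1-p)*2.199940] = 7.291131

Answer: Price = V(0,0) = 7.2911


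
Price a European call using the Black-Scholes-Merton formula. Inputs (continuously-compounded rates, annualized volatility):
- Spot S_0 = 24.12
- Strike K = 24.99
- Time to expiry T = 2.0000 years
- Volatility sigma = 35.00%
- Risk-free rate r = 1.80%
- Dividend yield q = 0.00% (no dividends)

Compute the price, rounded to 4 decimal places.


Answer: Price = 4.7202

Derivation:
d1 = (ln(S/K) + (r - q + 0.5*sigma^2) * T) / (sigma * sqrt(T)) = 0.24863011
d2 = d1 - sigma * sqrt(T) = -0.24634463
exp(-rT) = 0.96464029; exp(-qT) = 1.00000000
C = S_0 * exp(-qT) * N(d1) - K * exp(-rT) * N(d2)
N(d1) = 0.59817654; N(d2) = 0.40270773
C = 24.1200 * 1.00000000 * 0.59817654 - 24.9900 * 0.96464029 * 0.40270773 = 4.7202


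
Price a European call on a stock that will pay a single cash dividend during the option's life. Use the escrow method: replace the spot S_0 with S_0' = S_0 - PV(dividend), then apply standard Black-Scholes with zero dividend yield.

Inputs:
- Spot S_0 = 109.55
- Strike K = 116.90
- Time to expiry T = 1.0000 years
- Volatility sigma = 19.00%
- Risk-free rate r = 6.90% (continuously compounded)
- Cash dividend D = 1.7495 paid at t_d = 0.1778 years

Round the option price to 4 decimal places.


Answer: Price = 7.5830

Derivation:
PV(D) = D * exp(-r * t_d) = 1.7495 * 0.98780675 = 1.72816790
S_0' = S_0 - PV(D) = 109.5500 - 1.72816790 = 107.82183210
d1 = (ln(S_0'/K) + (r + sigma^2/2)*T) / (sigma*sqrt(T)) = 0.03269102
d2 = d1 - sigma*sqrt(T) = -0.15730898
exp(-rT) = 0.93332668
N(d1) = 0.51303951; N(d2) = 0.43750067
C = S_0' * N(d1) - K * exp(-rT) * N(d2) = 107.82183210 * 0.51303951 - 116.9000 * 0.93332668 * 0.43750067 = 7.5830


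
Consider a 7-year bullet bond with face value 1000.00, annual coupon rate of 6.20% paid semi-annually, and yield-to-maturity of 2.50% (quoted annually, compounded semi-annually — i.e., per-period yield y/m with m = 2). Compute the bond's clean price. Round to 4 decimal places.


Coupon per period c = face * coupon_rate / m = 31.000000
Periods per year m = 2; per-period yield y/m = 0.012500
Number of cashflows N = 14
Cashflows (t years, CF_t, discount factor 1/(1+y/m)^(m*t), PV):
  t = 0.5000: CF_t = 31.000000, DF = 0.987654, PV = 30.617284
  t = 1.0000: CF_t = 31.000000, DF = 0.975461, PV = 30.239293
  t = 1.5000: CF_t = 31.000000, DF = 0.963418, PV = 29.865968
  t = 2.0000: CF_t = 31.000000, DF = 0.951524, PV = 29.497253
  t = 2.5000: CF_t = 31.000000, DF = 0.939777, PV = 29.133089
  t = 3.0000: CF_t = 31.000000, DF = 0.928175, PV = 28.773421
  t = 3.5000: CF_t = 31.000000, DF = 0.916716, PV = 28.418194
  t = 4.0000: CF_t = 31.000000, DF = 0.905398, PV = 28.067352
  t = 4.5000: CF_t = 31.000000, DF = 0.894221, PV = 27.720841
  t = 5.0000: CF_t = 31.000000, DF = 0.883181, PV = 27.378609
  t = 5.5000: CF_t = 31.000000, DF = 0.872277, PV = 27.040601
  t = 6.0000: CF_t = 31.000000, DF = 0.861509, PV = 26.706767
  t = 6.5000: CF_t = 31.000000, DF = 0.850873, PV = 26.377053
  t = 7.0000: CF_t = 1031.000000, DF = 0.840368, PV = 866.419501
Price P = sum_t PV_t = 1236.255226

Answer: Price = 1236.2552


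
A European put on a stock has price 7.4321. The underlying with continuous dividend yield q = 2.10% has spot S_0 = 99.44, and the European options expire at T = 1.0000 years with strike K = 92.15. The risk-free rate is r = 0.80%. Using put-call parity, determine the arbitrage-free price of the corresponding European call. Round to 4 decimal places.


Answer: Call price = 13.3899

Derivation:
Put-call parity: C - P = S_0 * exp(-qT) - K * exp(-rT).
S_0 * exp(-qT) = 99.4400 * 0.97921896 = 97.37353384
K * exp(-rT) = 92.1500 * 0.99203191 = 91.41574095
C = P + S*exp(-qT) - K*exp(-rT)
C = 7.4321 + 97.37353384 - 91.41574095 = 13.3899


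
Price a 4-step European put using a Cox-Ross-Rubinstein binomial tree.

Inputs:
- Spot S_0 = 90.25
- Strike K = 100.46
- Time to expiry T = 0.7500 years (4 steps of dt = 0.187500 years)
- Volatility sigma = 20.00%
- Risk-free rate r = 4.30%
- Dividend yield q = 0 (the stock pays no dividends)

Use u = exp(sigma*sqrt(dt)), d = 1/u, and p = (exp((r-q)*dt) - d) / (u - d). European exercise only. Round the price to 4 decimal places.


dt = T/N = 0.187500
u = exp(sigma*sqrt(dt)) = 1.090463; d = 1/u = 0.917042
p = (exp((r-q)*dt) - d) / (u - d) = 0.525042
Discount per step: exp(-r*dt) = 0.991970
Stock lattice S(k, i) with i counting down-moves:
  k=0: S(0,0) = 90.2500
  k=1: S(1,0) = 98.4143; S(1,1) = 82.7630
  k=2: S(2,0) = 107.3172; S(2,1) = 90.2500; S(2,2) = 75.8971
  k=3: S(3,0) = 117.0254; S(3,1) = 98.4143; S(3,2) = 82.7630; S(3,3) = 69.6008
  k=4: S(4,0) = 127.6119; S(4,1) = 107.3172; S(4,2) = 90.2500; S(4,3) = 75.8971; S(4,4) = 63.8268
Terminal payoffs V(N, i) = max(K - S_T, 0):
  V(4,0) = 0.000000; V(4,1) = 0.000000; V(4,2) = 10.210000; V(4,3) = 24.562897; V(4,4) = 36.633183
Backward induction: V(k, i) = exp(-r*dt) * [p * V(k+1, i) + (1-p) * V(k+1, i+1)].
  V(3,0) = exp(-r*dt) * [p*0.000000 + (1-p)*0.000000] = 0.000000
  V(3,1) = exp(-r*dt) * [p*0.000000 + (1-p)*10.210000] = 4.810385
  V(3,2) = exp(-r*dt) * [p*10.210000 + (1-p)*24.562897] = 16.890301
  V(3,3) = exp(-r*dt) * [p*24.562897 + (1-p)*36.633183] = 30.052504
  V(2,0) = exp(-r*dt) * [p*0.000000 + (1-p)*4.810385] = 2.266387
  V(2,1) = exp(-r*dt) * [p*4.810385 + (1-p)*16.890301] = 10.463144
  V(2,2) = exp(-r*dt) * [p*16.890301 + (1-p)*30.052504] = 22.955970
  V(1,0) = exp(-r*dt) * [p*2.266387 + (1-p)*10.463144] = 6.110044
  V(1,1) = exp(-r*dt) * [p*10.463144 + (1-p)*22.955970] = 16.265050
  V(0,0) = exp(-r*dt) * [p*6.110044 + (1-p)*16.265050] = 10.845455

Answer: Price = V(0,0) = 10.8455


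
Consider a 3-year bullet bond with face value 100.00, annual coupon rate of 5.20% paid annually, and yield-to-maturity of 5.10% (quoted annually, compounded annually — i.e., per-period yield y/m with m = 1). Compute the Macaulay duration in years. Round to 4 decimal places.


Answer: Macaulay duration = 2.8544 years

Derivation:
Coupon per period c = face * coupon_rate / m = 5.200000
Periods per year m = 1; per-period yield y/m = 0.051000
Number of cashflows N = 3
Cashflows (t years, CF_t, discount factor 1/(1+y/m)^(m*t), PV):
  t = 1.0000: CF_t = 5.200000, DF = 0.951475, PV = 4.947669
  t = 2.0000: CF_t = 5.200000, DF = 0.905304, PV = 4.707582
  t = 3.0000: CF_t = 105.200000, DF = 0.861374, PV = 90.616564
Price P = sum_t PV_t = 100.271815
Macaulay numerator sum_t t * PV_t:
  t * PV_t at t = 1.0000: 4.947669
  t * PV_t at t = 2.0000: 9.415164
  t * PV_t at t = 3.0000: 271.849693
Macaulay duration D = (sum_t t * PV_t) / P = 286.212526 / 100.271815 = 2.854367


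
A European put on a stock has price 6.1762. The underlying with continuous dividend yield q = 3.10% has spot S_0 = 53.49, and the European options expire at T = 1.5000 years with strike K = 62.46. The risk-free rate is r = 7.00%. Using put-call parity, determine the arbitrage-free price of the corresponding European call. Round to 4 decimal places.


Put-call parity: C - P = S_0 * exp(-qT) - K * exp(-rT).
S_0 * exp(-qT) = 53.4900 * 0.95456456 = 51.05965834
K * exp(-rT) = 62.4600 * 0.90032452 = 56.23426968
C = P + S*exp(-qT) - K*exp(-rT)
C = 6.1762 + 51.05965834 - 56.23426968 = 1.0016

Answer: Call price = 1.0016


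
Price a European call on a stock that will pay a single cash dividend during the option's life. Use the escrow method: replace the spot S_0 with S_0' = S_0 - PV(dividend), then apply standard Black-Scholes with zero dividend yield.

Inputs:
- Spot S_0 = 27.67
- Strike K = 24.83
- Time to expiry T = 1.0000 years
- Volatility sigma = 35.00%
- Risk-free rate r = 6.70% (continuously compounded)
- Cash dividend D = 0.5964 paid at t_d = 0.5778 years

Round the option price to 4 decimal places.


Answer: Price = 5.7629

Derivation:
PV(D) = D * exp(-r * t_d) = 0.5964 * 0.96202716 = 0.57375300
S_0' = S_0 - PV(D) = 27.6700 - 0.57375300 = 27.09624700
d1 = (ln(S_0'/K) + (r + sigma^2/2)*T) / (sigma*sqrt(T)) = 0.61597895
d2 = d1 - sigma*sqrt(T) = 0.26597895
exp(-rT) = 0.93519520
N(d1) = 0.73104579; N(d2) = 0.60487229
C = S_0' * N(d1) - K * exp(-rT) * N(d2) = 27.09624700 * 0.73104579 - 24.8300 * 0.93519520 * 0.60487229 = 5.7629


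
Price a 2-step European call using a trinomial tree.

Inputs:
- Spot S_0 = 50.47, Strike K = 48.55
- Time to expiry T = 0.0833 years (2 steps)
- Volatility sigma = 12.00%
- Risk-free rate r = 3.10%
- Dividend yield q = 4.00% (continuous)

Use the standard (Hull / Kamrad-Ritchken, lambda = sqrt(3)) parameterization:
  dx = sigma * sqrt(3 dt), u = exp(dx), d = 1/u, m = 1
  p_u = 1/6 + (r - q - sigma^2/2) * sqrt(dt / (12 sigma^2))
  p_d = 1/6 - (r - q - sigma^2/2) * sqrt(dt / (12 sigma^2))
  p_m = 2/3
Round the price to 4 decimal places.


dt = T/N = 0.041650; dx = sigma*sqrt(3*dt) = 0.042418
u = exp(dx) = 1.043330; d = 1/u = 0.958469
p_u = 0.158713, p_m = 0.666667, p_d = 0.174620
Discount per step: exp(-r*dt) = 0.998710
Stock lattice S(k, j) with j the centered position index:
  k=0: S(0,+0) = 50.4700
  k=1: S(1,-1) = 48.3739; S(1,+0) = 50.4700; S(1,+1) = 52.6569
  k=2: S(2,-2) = 46.3649; S(2,-1) = 48.3739; S(2,+0) = 50.4700; S(2,+1) = 52.6569; S(2,+2) = 54.9385
Terminal payoffs V(N, j) = max(S_T - K, 0):
  V(2,-2) = 0.000000; V(2,-1) = 0.000000; V(2,+0) = 1.920000; V(2,+1) = 4.106886; V(2,+2) = 6.388531
Backward induction: V(k, j) = exp(-r*dt) * [p_u * V(k+1, j+1) + p_m * V(k+1, j) + p_d * V(k+1, j-1)]
  V(1,-1) = exp(-r*dt) * [p_u*1.920000 + p_m*0.000000 + p_d*0.000000] = 0.304336
  V(1,+0) = exp(-r*dt) * [p_u*4.106886 + p_m*1.920000 + p_d*0.000000] = 1.929325
  V(1,+1) = exp(-r*dt) * [p_u*6.388531 + p_m*4.106886 + p_d*1.920000] = 4.081866
  V(0,+0) = exp(-r*dt) * [p_u*4.081866 + p_m*1.929325 + p_d*0.304336] = 1.984642

Answer: Price = V(0,0) = 1.9846


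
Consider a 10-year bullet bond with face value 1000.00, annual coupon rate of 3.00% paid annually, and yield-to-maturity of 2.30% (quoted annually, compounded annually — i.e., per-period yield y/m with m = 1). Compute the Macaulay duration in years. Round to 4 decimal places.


Answer: Macaulay duration = 8.8289 years

Derivation:
Coupon per period c = face * coupon_rate / m = 30.000000
Periods per year m = 1; per-period yield y/m = 0.023000
Number of cashflows N = 10
Cashflows (t years, CF_t, discount factor 1/(1+y/m)^(m*t), PV):
  t = 1.0000: CF_t = 30.000000, DF = 0.977517, PV = 29.325513
  t = 2.0000: CF_t = 30.000000, DF = 0.955540, PV = 28.666191
  t = 3.0000: CF_t = 30.000000, DF = 0.934056, PV = 28.021692
  t = 4.0000: CF_t = 30.000000, DF = 0.913056, PV = 27.391683
  t = 5.0000: CF_t = 30.000000, DF = 0.892528, PV = 26.775839
  t = 6.0000: CF_t = 30.000000, DF = 0.872461, PV = 26.173841
  t = 7.0000: CF_t = 30.000000, DF = 0.852846, PV = 25.585377
  t = 8.0000: CF_t = 30.000000, DF = 0.833671, PV = 25.010144
  t = 9.0000: CF_t = 30.000000, DF = 0.814928, PV = 24.447843
  t = 10.0000: CF_t = 1030.000000, DF = 0.796606, PV = 820.504349
Price P = sum_t PV_t = 1061.902472
Macaulay numerator sum_t t * PV_t:
  t * PV_t at t = 1.0000: 29.325513
  t * PV_t at t = 2.0000: 57.332382
  t * PV_t at t = 3.0000: 84.065076
  t * PV_t at t = 4.0000: 109.566733
  t * PV_t at t = 5.0000: 133.879194
  t * PV_t at t = 6.0000: 157.043043
  t * PV_t at t = 7.0000: 179.097638
  t * PV_t at t = 8.0000: 200.081149
  t * PV_t at t = 9.0000: 220.030589
  t * PV_t at t = 10.0000: 8205.043495
Macaulay duration D = (sum_t t * PV_t) / P = 9375.464811 / 1061.902472 = 8.828932


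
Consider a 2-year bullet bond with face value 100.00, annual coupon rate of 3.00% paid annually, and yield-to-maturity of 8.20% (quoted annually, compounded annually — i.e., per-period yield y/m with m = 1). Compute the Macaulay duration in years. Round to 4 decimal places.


Coupon per period c = face * coupon_rate / m = 3.000000
Periods per year m = 1; per-period yield y/m = 0.082000
Number of cashflows N = 2
Cashflows (t years, CF_t, discount factor 1/(1+y/m)^(m*t), PV):
  t = 1.0000: CF_t = 3.000000, DF = 0.924214, PV = 2.772643
  t = 2.0000: CF_t = 103.000000, DF = 0.854172, PV = 87.979746
Price P = sum_t PV_t = 90.752389
Macaulay numerator sum_t t * PV_t:
  t * PV_t at t = 1.0000: 2.772643
  t * PV_t at t = 2.0000: 175.959492
Macaulay duration D = (sum_t t * PV_t) / P = 178.732135 / 90.752389 = 1.969448

Answer: Macaulay duration = 1.9694 years


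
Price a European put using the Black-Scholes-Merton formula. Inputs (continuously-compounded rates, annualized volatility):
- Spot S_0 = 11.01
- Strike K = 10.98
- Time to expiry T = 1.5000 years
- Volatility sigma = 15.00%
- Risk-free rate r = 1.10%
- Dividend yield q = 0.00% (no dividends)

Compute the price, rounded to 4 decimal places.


d1 = (ln(S/K) + (r - q + 0.5*sigma^2) * T) / (sigma * sqrt(T)) = 0.19652264
d2 = d1 - sigma * sqrt(T) = 0.01281091
exp(-rT) = 0.98363538; exp(-qT) = 1.00000000
P = K * exp(-rT) * N(-d2) - S_0 * exp(-qT) * N(-d1)
N(-d1) = 0.42210056; N(-d2) = 0.49488933
P = 10.9800 * 0.98363538 * 0.49488933 - 11.0100 * 1.00000000 * 0.42210056 = 0.6976

Answer: Price = 0.6976


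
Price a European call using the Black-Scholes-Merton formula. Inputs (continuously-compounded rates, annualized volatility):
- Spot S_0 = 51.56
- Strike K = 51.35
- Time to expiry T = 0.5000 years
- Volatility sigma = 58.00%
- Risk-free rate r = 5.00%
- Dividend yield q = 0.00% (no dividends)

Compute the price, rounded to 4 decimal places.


d1 = (ln(S/K) + (r - q + 0.5*sigma^2) * T) / (sigma * sqrt(T)) = 0.27596974
d2 = d1 - sigma * sqrt(T) = -0.13415220
exp(-rT) = 0.97530991; exp(-qT) = 1.00000000
C = S_0 * exp(-qT) * N(d1) - K * exp(-rT) * N(d2)
N(d1) = 0.60871434; N(d2) = 0.44664111
C = 51.5600 * 1.00000000 * 0.60871434 - 51.3500 * 0.97530991 * 0.44664111 = 9.0166

Answer: Price = 9.0166


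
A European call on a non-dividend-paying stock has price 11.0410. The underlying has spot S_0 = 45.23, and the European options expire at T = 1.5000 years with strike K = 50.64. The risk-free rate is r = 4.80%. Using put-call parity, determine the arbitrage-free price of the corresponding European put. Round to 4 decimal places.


Answer: Put price = 12.9331

Derivation:
Put-call parity: C - P = S_0 * exp(-qT) - K * exp(-rT).
S_0 * exp(-qT) = 45.2300 * 1.00000000 = 45.23000000
K * exp(-rT) = 50.6400 * 0.93053090 = 47.12208456
P = C - S*exp(-qT) + K*exp(-rT)
P = 11.0410 - 45.23000000 + 47.12208456 = 12.9331


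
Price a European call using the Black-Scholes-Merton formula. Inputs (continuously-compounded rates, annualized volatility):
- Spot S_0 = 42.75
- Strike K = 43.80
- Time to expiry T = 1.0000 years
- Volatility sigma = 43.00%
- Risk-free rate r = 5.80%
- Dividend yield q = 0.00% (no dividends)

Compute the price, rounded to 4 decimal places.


d1 = (ln(S/K) + (r - q + 0.5*sigma^2) * T) / (sigma * sqrt(T)) = 0.29345437
d2 = d1 - sigma * sqrt(T) = -0.13654563
exp(-rT) = 0.94364995; exp(-qT) = 1.00000000
C = S_0 * exp(-qT) * N(d1) - K * exp(-rT) * N(d2)
N(d1) = 0.61541256; N(d2) = 0.44569498
C = 42.7500 * 1.00000000 * 0.61541256 - 43.8000 * 0.94364995 * 0.44569498 = 7.8875

Answer: Price = 7.8875


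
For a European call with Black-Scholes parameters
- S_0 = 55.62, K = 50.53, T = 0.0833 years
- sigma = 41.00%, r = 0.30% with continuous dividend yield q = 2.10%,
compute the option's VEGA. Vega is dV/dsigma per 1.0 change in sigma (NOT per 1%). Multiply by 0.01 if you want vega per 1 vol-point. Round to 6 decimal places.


d1 = 0.8575585996; d2 = 0.7392254682
phi(d1) = 0.2761967212; exp(-qT) = 0.9982522291; exp(-rT) = 0.9997501312
Vega = S * exp(-qT) * phi(d1) * sqrt(T) = 55.6200 * 0.9982522291 * 0.2761967212 * 0.2886173938 = 4.426009

Answer: Vega = 4.426009


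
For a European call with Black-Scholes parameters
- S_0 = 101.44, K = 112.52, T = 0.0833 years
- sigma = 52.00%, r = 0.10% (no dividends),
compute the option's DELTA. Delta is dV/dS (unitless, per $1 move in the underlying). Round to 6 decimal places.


Answer: Delta = 0.269237

Derivation:
d1 = -0.6151212038; d2 = -0.7652022486
phi(d1) = 0.3301772720; exp(-qT) = 1.0000000000; exp(-rT) = 0.9999167035
N(d1) = 0.2692373400
Delta = exp(-qT) * N(d1) = 1.0000000000 * 0.2692373400 = 0.269237


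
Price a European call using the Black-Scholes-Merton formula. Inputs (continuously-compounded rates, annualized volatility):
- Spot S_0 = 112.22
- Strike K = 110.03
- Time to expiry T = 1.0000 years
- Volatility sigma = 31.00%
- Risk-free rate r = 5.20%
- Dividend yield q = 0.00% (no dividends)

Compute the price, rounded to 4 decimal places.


d1 = (ln(S/K) + (r - q + 0.5*sigma^2) * T) / (sigma * sqrt(T)) = 0.38631669
d2 = d1 - sigma * sqrt(T) = 0.07631669
exp(-rT) = 0.94932887; exp(-qT) = 1.00000000
C = S_0 * exp(-qT) * N(d1) - K * exp(-rT) * N(d2)
N(d1) = 0.65036893; N(d2) = 0.53041643
C = 112.2200 * 1.00000000 * 0.65036893 - 110.0300 * 0.94932887 * 0.53041643 = 17.5799

Answer: Price = 17.5799


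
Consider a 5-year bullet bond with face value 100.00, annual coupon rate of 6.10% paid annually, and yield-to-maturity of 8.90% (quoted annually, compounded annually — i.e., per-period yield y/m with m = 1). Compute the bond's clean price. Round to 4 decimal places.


Coupon per period c = face * coupon_rate / m = 6.100000
Periods per year m = 1; per-period yield y/m = 0.089000
Number of cashflows N = 5
Cashflows (t years, CF_t, discount factor 1/(1+y/m)^(m*t), PV):
  t = 1.0000: CF_t = 6.100000, DF = 0.918274, PV = 5.601469
  t = 2.0000: CF_t = 6.100000, DF = 0.843226, PV = 5.143682
  t = 3.0000: CF_t = 6.100000, DF = 0.774313, PV = 4.723307
  t = 4.0000: CF_t = 6.100000, DF = 0.711031, PV = 4.337289
  t = 5.0000: CF_t = 106.100000, DF = 0.652921, PV = 69.274912
Price P = sum_t PV_t = 89.080659

Answer: Price = 89.0807


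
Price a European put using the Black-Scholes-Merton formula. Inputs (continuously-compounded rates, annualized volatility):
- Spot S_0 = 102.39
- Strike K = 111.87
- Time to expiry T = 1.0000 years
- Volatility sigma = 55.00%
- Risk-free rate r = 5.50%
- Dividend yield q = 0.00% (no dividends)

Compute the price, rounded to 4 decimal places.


d1 = (ln(S/K) + (r - q + 0.5*sigma^2) * T) / (sigma * sqrt(T)) = 0.21400285
d2 = d1 - sigma * sqrt(T) = -0.33599715
exp(-rT) = 0.94648515; exp(-qT) = 1.00000000
P = K * exp(-rT) * N(-d2) - S_0 * exp(-qT) * N(-d1)
N(-d1) = 0.41527242; N(-d2) = 0.63156349
P = 111.8700 * 0.94648515 * 0.63156349 - 102.3900 * 1.00000000 * 0.41527242 = 24.3523

Answer: Price = 24.3523


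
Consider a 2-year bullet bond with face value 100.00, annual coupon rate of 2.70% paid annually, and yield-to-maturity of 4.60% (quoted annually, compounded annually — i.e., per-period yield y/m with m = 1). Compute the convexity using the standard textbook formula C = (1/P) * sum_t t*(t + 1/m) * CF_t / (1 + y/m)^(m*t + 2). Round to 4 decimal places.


Answer: Convexity = 5.3860

Derivation:
Coupon per period c = face * coupon_rate / m = 2.700000
Periods per year m = 1; per-period yield y/m = 0.046000
Number of cashflows N = 2
Cashflows (t years, CF_t, discount factor 1/(1+y/m)^(m*t), PV):
  t = 1.0000: CF_t = 2.700000, DF = 0.956023, PV = 2.581262
  t = 2.0000: CF_t = 102.700000, DF = 0.913980, PV = 93.865733
Price P = sum_t PV_t = 96.446995
Convexity numerator sum_t t*(t + 1/m) * CF_t / (1+y/m)^(m*t + 2):
  t = 1.0000: term = 4.718443
  t = 2.0000: term = 514.748341
Convexity = (1/P) * sum = 519.466784 / 96.446995 = 5.386034


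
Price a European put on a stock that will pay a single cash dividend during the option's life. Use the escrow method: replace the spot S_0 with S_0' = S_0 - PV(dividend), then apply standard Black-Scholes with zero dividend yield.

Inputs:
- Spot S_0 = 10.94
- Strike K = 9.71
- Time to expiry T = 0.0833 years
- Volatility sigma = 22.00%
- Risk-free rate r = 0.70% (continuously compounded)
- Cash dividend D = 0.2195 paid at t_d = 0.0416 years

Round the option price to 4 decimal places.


Answer: Price = 0.0162

Derivation:
PV(D) = D * exp(-r * t_d) = 0.2195 * 0.99970884 = 0.21943609
S_0' = S_0 - PV(D) = 10.9400 - 0.21943609 = 10.72056391
d1 = (ln(S_0'/K) + (r + sigma^2/2)*T) / (sigma*sqrt(T)) = 1.60020651
d2 = d1 - sigma*sqrt(T) = 1.53671069
exp(-rT) = 0.99941707
N(-d1) = 0.05477639; N(-d2) = 0.06218209
P = K * exp(-rT) * N(-d2) - S_0' * N(-d1) = 9.7100 * 0.99941707 * 0.06218209 - 10.72056391 * 0.05477639 = 0.0162


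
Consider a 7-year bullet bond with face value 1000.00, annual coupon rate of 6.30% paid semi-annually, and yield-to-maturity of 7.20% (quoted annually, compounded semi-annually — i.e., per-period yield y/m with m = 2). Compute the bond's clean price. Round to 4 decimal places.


Coupon per period c = face * coupon_rate / m = 31.500000
Periods per year m = 2; per-period yield y/m = 0.036000
Number of cashflows N = 14
Cashflows (t years, CF_t, discount factor 1/(1+y/m)^(m*t), PV):
  t = 0.5000: CF_t = 31.500000, DF = 0.965251, PV = 30.405405
  t = 1.0000: CF_t = 31.500000, DF = 0.931709, PV = 29.348847
  t = 1.5000: CF_t = 31.500000, DF = 0.899333, PV = 28.329003
  t = 2.0000: CF_t = 31.500000, DF = 0.868082, PV = 27.344597
  t = 2.5000: CF_t = 31.500000, DF = 0.837917, PV = 26.394399
  t = 3.0000: CF_t = 31.500000, DF = 0.808801, PV = 25.477219
  t = 3.5000: CF_t = 31.500000, DF = 0.780696, PV = 24.591910
  t = 4.0000: CF_t = 31.500000, DF = 0.753567, PV = 23.737365
  t = 4.5000: CF_t = 31.500000, DF = 0.727381, PV = 22.912515
  t = 5.0000: CF_t = 31.500000, DF = 0.702106, PV = 22.116327
  t = 5.5000: CF_t = 31.500000, DF = 0.677708, PV = 21.347806
  t = 6.0000: CF_t = 31.500000, DF = 0.654158, PV = 20.605990
  t = 6.5000: CF_t = 31.500000, DF = 0.631427, PV = 19.889952
  t = 7.0000: CF_t = 1031.500000, DF = 0.609486, PV = 628.684360
Price P = sum_t PV_t = 951.185696

Answer: Price = 951.1857


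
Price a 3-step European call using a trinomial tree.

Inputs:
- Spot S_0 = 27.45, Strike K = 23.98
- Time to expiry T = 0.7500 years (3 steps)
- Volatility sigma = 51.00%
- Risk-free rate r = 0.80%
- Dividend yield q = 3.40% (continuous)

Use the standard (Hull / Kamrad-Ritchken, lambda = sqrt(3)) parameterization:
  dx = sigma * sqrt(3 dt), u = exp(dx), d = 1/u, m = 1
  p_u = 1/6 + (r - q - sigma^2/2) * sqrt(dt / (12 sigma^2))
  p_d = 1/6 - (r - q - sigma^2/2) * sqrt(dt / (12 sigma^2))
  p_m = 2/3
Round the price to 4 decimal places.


dt = T/N = 0.250000; dx = sigma*sqrt(3*dt) = 0.441673
u = exp(dx) = 1.555307; d = 1/u = 0.642960
p_u = 0.122502, p_m = 0.666667, p_d = 0.210831
Discount per step: exp(-r*dt) = 0.998002
Stock lattice S(k, j) with j the centered position index:
  k=0: S(0,+0) = 27.4500
  k=1: S(1,-1) = 17.6492; S(1,+0) = 27.4500; S(1,+1) = 42.6932
  k=2: S(2,-2) = 11.3478; S(2,-1) = 17.6492; S(2,+0) = 27.4500; S(2,+1) = 42.6932; S(2,+2) = 66.4010
  k=3: S(3,-3) = 7.2962; S(3,-2) = 11.3478; S(3,-1) = 17.6492; S(3,+0) = 27.4500; S(3,+1) = 42.6932; S(3,+2) = 66.4010; S(3,+3) = 103.2739
Terminal payoffs V(N, j) = max(S_T - K, 0):
  V(3,-3) = 0.000000; V(3,-2) = 0.000000; V(3,-1) = 0.000000; V(3,+0) = 3.470000; V(3,+1) = 18.713177; V(3,+2) = 42.420998; V(3,+3) = 79.293937
Backward induction: V(k, j) = exp(-r*dt) * [p_u * V(k+1, j+1) + p_m * V(k+1, j) + p_d * V(k+1, j-1)]
  V(2,-2) = exp(-r*dt) * [p_u*0.000000 + p_m*0.000000 + p_d*0.000000] = 0.000000
  V(2,-1) = exp(-r*dt) * [p_u*3.470000 + p_m*0.000000 + p_d*0.000000] = 0.424233
  V(2,+0) = exp(-r*dt) * [p_u*18.713177 + p_m*3.470000 + p_d*0.000000] = 4.596536
  V(2,+1) = exp(-r*dt) * [p_u*42.420998 + p_m*18.713177 + p_d*3.470000] = 18.366930
  V(2,+2) = exp(-r*dt) * [p_u*79.293937 + p_m*42.420998 + p_d*18.713177] = 41.855872
  V(1,-1) = exp(-r*dt) * [p_u*4.596536 + p_m*0.424233 + p_d*0.000000] = 0.844218
  V(1,+0) = exp(-r*dt) * [p_u*18.366930 + p_m*4.596536 + p_d*0.424233] = 5.392992
  V(1,+1) = exp(-r*dt) * [p_u*41.855872 + p_m*18.366930 + p_d*4.596536] = 18.304504
  V(0,+0) = exp(-r*dt) * [p_u*18.304504 + p_m*5.392992 + p_d*0.844218] = 6.003638

Answer: Price = V(0,0) = 6.0036


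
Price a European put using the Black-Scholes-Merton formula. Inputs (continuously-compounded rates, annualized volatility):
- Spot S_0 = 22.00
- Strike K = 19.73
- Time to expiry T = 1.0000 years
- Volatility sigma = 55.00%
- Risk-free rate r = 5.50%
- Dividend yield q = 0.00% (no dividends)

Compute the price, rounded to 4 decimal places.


Answer: Price = 2.9327

Derivation:
d1 = (ln(S/K) + (r - q + 0.5*sigma^2) * T) / (sigma * sqrt(T)) = 0.57300388
d2 = d1 - sigma * sqrt(T) = 0.02300388
exp(-rT) = 0.94648515; exp(-qT) = 1.00000000
P = K * exp(-rT) * N(-d2) - S_0 * exp(-qT) * N(-d1)
N(-d1) = 0.28332103; N(-d2) = 0.49082359
P = 19.7300 * 0.94648515 * 0.49082359 - 22.0000 * 1.00000000 * 0.28332103 = 2.9327


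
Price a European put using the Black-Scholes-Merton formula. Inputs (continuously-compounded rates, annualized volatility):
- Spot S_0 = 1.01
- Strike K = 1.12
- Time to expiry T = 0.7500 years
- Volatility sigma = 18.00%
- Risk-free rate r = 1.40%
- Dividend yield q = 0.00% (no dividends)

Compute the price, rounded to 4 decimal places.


d1 = (ln(S/K) + (r - q + 0.5*sigma^2) * T) / (sigma * sqrt(T)) = -0.51787264
d2 = d1 - sigma * sqrt(T) = -0.67375721
exp(-rT) = 0.98955493; exp(-qT) = 1.00000000
P = K * exp(-rT) * N(-d2) - S_0 * exp(-qT) * N(-d1)
N(-d1) = 0.69772643; N(-d2) = 0.74976716
P = 1.1200 * 0.98955493 * 0.74976716 - 1.0100 * 1.00000000 * 0.69772643 = 0.1263

Answer: Price = 0.1263


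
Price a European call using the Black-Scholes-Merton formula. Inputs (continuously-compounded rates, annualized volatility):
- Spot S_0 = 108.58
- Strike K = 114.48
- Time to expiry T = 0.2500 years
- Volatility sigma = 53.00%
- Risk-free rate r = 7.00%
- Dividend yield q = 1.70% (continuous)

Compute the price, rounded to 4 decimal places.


Answer: Price = 9.5695

Derivation:
d1 = (ln(S/K) + (r - q + 0.5*sigma^2) * T) / (sigma * sqrt(T)) = -0.01717135
d2 = d1 - sigma * sqrt(T) = -0.28217135
exp(-rT) = 0.98265224; exp(-qT) = 0.99575902
C = S_0 * exp(-qT) * N(d1) - K * exp(-rT) * N(d2)
N(d1) = 0.49314996; N(d2) = 0.38890606
C = 108.5800 * 0.99575902 * 0.49314996 - 114.4800 * 0.98265224 * 0.38890606 = 9.5695


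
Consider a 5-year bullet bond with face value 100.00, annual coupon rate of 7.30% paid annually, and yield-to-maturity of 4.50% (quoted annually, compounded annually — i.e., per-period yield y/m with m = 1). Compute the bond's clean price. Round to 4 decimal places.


Coupon per period c = face * coupon_rate / m = 7.300000
Periods per year m = 1; per-period yield y/m = 0.045000
Number of cashflows N = 5
Cashflows (t years, CF_t, discount factor 1/(1+y/m)^(m*t), PV):
  t = 1.0000: CF_t = 7.300000, DF = 0.956938, PV = 6.985646
  t = 2.0000: CF_t = 7.300000, DF = 0.915730, PV = 6.684829
  t = 3.0000: CF_t = 7.300000, DF = 0.876297, PV = 6.396965
  t = 4.0000: CF_t = 7.300000, DF = 0.838561, PV = 6.121498
  t = 5.0000: CF_t = 107.300000, DF = 0.802451, PV = 86.102997
Price P = sum_t PV_t = 112.291935

Answer: Price = 112.2919


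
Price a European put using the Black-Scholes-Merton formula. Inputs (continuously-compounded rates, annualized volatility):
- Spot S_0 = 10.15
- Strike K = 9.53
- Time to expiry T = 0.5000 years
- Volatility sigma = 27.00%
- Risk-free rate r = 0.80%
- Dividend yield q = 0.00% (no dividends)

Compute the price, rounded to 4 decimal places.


Answer: Price = 0.4633

Derivation:
d1 = (ln(S/K) + (r - q + 0.5*sigma^2) * T) / (sigma * sqrt(T)) = 0.44654573
d2 = d1 - sigma * sqrt(T) = 0.25562689
exp(-rT) = 0.99600799; exp(-qT) = 1.00000000
P = K * exp(-rT) * N(-d2) - S_0 * exp(-qT) * N(-d1)
N(-d1) = 0.32760155; N(-d2) = 0.39911947
P = 9.5300 * 0.99600799 * 0.39911947 - 10.1500 * 1.00000000 * 0.32760155 = 0.4633


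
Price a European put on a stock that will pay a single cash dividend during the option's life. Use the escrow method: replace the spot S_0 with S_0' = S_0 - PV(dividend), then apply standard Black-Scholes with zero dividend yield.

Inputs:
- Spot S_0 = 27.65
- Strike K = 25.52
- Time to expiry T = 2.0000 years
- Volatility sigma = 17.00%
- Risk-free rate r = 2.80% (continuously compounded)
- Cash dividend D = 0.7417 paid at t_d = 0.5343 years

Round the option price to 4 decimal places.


Answer: Price = 1.2947

Derivation:
PV(D) = D * exp(-r * t_d) = 0.7417 * 0.98515095 = 0.73068646
S_0' = S_0 - PV(D) = 27.6500 - 0.73068646 = 26.91931354
d1 = (ln(S_0'/K) + (r + sigma^2/2)*T) / (sigma*sqrt(T)) = 0.57517541
d2 = d1 - sigma*sqrt(T) = 0.33475910
exp(-rT) = 0.94553914
N(-d1) = 0.28258634; N(-d2) = 0.36890341
P = K * exp(-rT) * N(-d2) - S_0' * N(-d1) = 25.5200 * 0.94553914 * 0.36890341 - 26.91931354 * 0.28258634 = 1.2947


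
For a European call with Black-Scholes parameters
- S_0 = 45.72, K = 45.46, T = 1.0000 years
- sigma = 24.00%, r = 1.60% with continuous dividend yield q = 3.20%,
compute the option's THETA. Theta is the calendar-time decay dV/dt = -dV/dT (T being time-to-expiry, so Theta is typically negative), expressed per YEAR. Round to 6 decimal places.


Answer: Theta = -1.673107

Derivation:
d1 = 0.0770959188; d2 = -0.1629040812
phi(d1) = 0.3977584277; exp(-qT) = 0.9685065821; exp(-rT) = 0.9841273201
Theta = -S*exp(-qT)*phi(d1)*sigma/(2*sqrt(T)) - r*K*exp(-rT)*N(d2) + q*S*exp(-qT)*N(d1)
N(d1) = 0.5307263802; N(d2) = 0.4352969787; sqrt(T) = 1.0000000000
Term 1 = -45.7200 * 0.9685065821 * 0.3977584277 * 0.2400 / (2 * 1.0000000000) = -2.1135349537
Term 2 = -0.0160 * 45.4600 * 0.9841273201 * 0.4352969787 = -0.3115920404
Term 3 = 0.0320 * 45.7200 * 0.9685065821 * 0.5307263802 = 0.7520201055
Theta = -2.1135349537 + (-0.3115920404) + (0.7520201055) = -1.673107


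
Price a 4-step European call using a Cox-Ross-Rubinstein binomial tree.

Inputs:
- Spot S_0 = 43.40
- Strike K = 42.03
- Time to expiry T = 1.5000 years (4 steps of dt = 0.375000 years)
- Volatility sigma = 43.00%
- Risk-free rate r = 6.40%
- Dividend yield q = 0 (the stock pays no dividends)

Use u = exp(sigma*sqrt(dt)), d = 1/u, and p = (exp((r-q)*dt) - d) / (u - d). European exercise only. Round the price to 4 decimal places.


Answer: Price = V(0,0) = 11.0213

Derivation:
dt = T/N = 0.375000
u = exp(sigma*sqrt(dt)) = 1.301243; d = 1/u = 0.768496
p = (exp((r-q)*dt) - d) / (u - d) = 0.480142
Discount per step: exp(-r*dt) = 0.976286
Stock lattice S(k, i) with i counting down-moves:
  k=0: S(0,0) = 43.4000
  k=1: S(1,0) = 56.4740; S(1,1) = 33.3527
  k=2: S(2,0) = 73.4864; S(2,1) = 43.4000; S(2,2) = 25.6314
  k=3: S(3,0) = 95.6236; S(3,1) = 56.4740; S(3,2) = 33.3527; S(3,3) = 19.6976
  k=4: S(4,0) = 124.4296; S(4,1) = 73.4864; S(4,2) = 43.4000; S(4,3) = 25.6314; S(4,4) = 15.1376
Terminal payoffs V(N, i) = max(S_T - K, 0):
  V(4,0) = 82.399592; V(4,1) = 31.456354; V(4,2) = 1.370000; V(4,3) = 0.000000; V(4,4) = 0.000000
Backward induction: V(k, i) = exp(-r*dt) * [p * V(k+1, i) + (1-p) * V(k+1, i+1)].
  V(3,0) = exp(-r*dt) * [p*82.399592 + (1-p)*31.456354] = 54.590334
  V(3,1) = exp(-r*dt) * [p*31.456354 + (1-p)*1.370000] = 15.440668
  V(3,2) = exp(-r*dt) * [p*1.370000 + (1-p)*0.000000] = 0.642196
  V(3,3) = exp(-r*dt) * [p*0.000000 + (1-p)*0.000000] = 0.000000
  V(2,0) = exp(-r*dt) * [p*54.590334 + (1-p)*15.440668] = 33.426141
  V(2,1) = exp(-r*dt) * [p*15.440668 + (1-p)*0.642196] = 7.563838
  V(2,2) = exp(-r*dt) * [p*0.642196 + (1-p)*0.000000] = 0.301033
  V(1,0) = exp(-r*dt) * [p*33.426141 + (1-p)*7.563838] = 19.507575
  V(1,1) = exp(-r*dt) * [p*7.563838 + (1-p)*0.301033] = 3.698377
  V(0,0) = exp(-r*dt) * [p*19.507575 + (1-p)*3.698377] = 11.021328


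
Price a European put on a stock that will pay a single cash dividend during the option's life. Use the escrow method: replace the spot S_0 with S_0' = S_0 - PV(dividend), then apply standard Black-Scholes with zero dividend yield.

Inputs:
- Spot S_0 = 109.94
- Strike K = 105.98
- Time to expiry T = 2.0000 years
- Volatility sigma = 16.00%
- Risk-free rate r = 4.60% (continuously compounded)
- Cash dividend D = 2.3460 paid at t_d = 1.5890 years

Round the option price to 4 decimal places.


PV(D) = D * exp(-r * t_d) = 2.3460 * 0.92951345 = 2.18063856
S_0' = S_0 - PV(D) = 109.9400 - 2.18063856 = 107.75936144
d1 = (ln(S_0'/K) + (r + sigma^2/2)*T) / (sigma*sqrt(T)) = 0.59330771
d2 = d1 - sigma*sqrt(T) = 0.36703354
exp(-rT) = 0.91210515
N(-d1) = 0.27648762; N(-d2) = 0.35679700
P = K * exp(-rT) * N(-d2) - S_0' * N(-d1) = 105.9800 * 0.91210515 * 0.35679700 - 107.75936144 * 0.27648762 = 4.6956

Answer: Price = 4.6956


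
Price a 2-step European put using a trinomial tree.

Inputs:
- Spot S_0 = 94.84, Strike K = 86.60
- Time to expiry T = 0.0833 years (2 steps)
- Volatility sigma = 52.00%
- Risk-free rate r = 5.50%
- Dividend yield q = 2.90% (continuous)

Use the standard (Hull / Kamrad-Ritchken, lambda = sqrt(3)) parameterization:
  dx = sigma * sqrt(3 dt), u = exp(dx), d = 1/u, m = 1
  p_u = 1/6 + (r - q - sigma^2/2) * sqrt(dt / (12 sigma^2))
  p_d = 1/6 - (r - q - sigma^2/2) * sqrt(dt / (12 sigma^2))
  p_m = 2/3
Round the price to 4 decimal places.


dt = T/N = 0.041650; dx = sigma*sqrt(3*dt) = 0.183811
u = exp(dx) = 1.201789; d = 1/u = 0.832093
p_u = 0.154295, p_m = 0.666667, p_d = 0.179039
Discount per step: exp(-r*dt) = 0.997712
Stock lattice S(k, j) with j the centered position index:
  k=0: S(0,+0) = 94.8400
  k=1: S(1,-1) = 78.9157; S(1,+0) = 94.8400; S(1,+1) = 113.9776
  k=2: S(2,-2) = 65.6652; S(2,-1) = 78.9157; S(2,+0) = 94.8400; S(2,+1) = 113.9776; S(2,+2) = 136.9770
Terminal payoffs V(N, j) = max(K - S_T, 0):
  V(2,-2) = 20.934788; V(2,-1) = 7.684294; V(2,+0) = 0.000000; V(2,+1) = 0.000000; V(2,+2) = 0.000000
Backward induction: V(k, j) = exp(-r*dt) * [p_u * V(k+1, j+1) + p_m * V(k+1, j) + p_d * V(k+1, j-1)]
  V(1,-1) = exp(-r*dt) * [p_u*0.000000 + p_m*7.684294 + p_d*20.934788] = 8.850699
  V(1,+0) = exp(-r*dt) * [p_u*0.000000 + p_m*0.000000 + p_d*7.684294] = 1.372637
  V(1,+1) = exp(-r*dt) * [p_u*0.000000 + p_m*0.000000 + p_d*0.000000] = 0.000000
  V(0,+0) = exp(-r*dt) * [p_u*0.000000 + p_m*1.372637 + p_d*8.850699] = 2.493988

Answer: Price = V(0,0) = 2.4940


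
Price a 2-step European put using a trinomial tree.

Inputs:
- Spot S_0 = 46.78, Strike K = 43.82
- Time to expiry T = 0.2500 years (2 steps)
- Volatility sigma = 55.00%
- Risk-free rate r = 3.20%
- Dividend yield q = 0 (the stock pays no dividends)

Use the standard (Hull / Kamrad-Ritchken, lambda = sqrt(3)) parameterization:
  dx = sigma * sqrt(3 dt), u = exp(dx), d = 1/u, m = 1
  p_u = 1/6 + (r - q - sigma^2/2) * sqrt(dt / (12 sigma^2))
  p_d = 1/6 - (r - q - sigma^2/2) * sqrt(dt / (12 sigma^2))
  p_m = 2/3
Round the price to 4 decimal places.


Answer: Price = V(0,0) = 3.3074

Derivation:
dt = T/N = 0.125000; dx = sigma*sqrt(3*dt) = 0.336805
u = exp(dx) = 1.400466; d = 1/u = 0.714048
p_u = 0.144538, p_m = 0.666667, p_d = 0.188796
Discount per step: exp(-r*dt) = 0.996008
Stock lattice S(k, j) with j the centered position index:
  k=0: S(0,+0) = 46.7800
  k=1: S(1,-1) = 33.4032; S(1,+0) = 46.7800; S(1,+1) = 65.5138
  k=2: S(2,-2) = 23.8515; S(2,-1) = 33.4032; S(2,+0) = 46.7800; S(2,+1) = 65.5138; S(2,+2) = 91.7498
Terminal payoffs V(N, j) = max(K - S_T, 0):
  V(2,-2) = 19.968524; V(2,-1) = 10.416826; V(2,+0) = 0.000000; V(2,+1) = 0.000000; V(2,+2) = 0.000000
Backward induction: V(k, j) = exp(-r*dt) * [p_u * V(k+1, j+1) + p_m * V(k+1, j) + p_d * V(k+1, j-1)]
  V(1,-1) = exp(-r*dt) * [p_u*0.000000 + p_m*10.416826 + p_d*19.968524] = 10.671747
  V(1,+0) = exp(-r*dt) * [p_u*0.000000 + p_m*0.000000 + p_d*10.416826] = 1.958800
  V(1,+1) = exp(-r*dt) * [p_u*0.000000 + p_m*0.000000 + p_d*0.000000] = 0.000000
  V(0,+0) = exp(-r*dt) * [p_u*0.000000 + p_m*1.958800 + p_d*10.671747] = 3.307389
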